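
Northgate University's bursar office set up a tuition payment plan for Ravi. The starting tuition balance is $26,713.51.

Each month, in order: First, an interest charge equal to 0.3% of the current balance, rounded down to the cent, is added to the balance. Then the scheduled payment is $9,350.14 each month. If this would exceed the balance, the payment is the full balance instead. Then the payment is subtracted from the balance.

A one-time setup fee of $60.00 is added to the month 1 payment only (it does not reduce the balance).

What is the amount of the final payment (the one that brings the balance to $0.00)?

$8,170.13

Month 1: $26,713.51 +$80.14 interest = $26,793.65; pay $9,350.14 (+ $60.00 fee) → $17,443.51
Month 2: $17,443.51 +$52.33 interest = $17,495.84; pay $9,350.14 → $8,145.70
Month 3: $8,145.70 +$24.43 interest = $8,170.13; pay $8,170.13 → $0.00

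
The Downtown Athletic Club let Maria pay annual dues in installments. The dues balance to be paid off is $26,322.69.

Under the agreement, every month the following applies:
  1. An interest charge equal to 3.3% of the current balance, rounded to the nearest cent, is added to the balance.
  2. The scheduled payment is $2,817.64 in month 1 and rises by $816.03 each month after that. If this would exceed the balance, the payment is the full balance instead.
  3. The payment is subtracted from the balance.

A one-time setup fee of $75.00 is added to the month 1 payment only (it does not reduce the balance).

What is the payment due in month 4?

$5,265.73

Month 1: opening $26,322.69; interest $868.65 → $27,191.34; payment $2,817.64 (+ $75.00 fee); balance $24,373.70
Month 2: opening $24,373.70; interest $804.33 → $25,178.03; payment $3,633.67; balance $21,544.36
Month 3: opening $21,544.36; interest $710.96 → $22,255.32; payment $4,449.70; balance $17,805.62
Month 4: opening $17,805.62; interest $587.59 → $18,393.21; payment $5,265.73; balance $13,127.48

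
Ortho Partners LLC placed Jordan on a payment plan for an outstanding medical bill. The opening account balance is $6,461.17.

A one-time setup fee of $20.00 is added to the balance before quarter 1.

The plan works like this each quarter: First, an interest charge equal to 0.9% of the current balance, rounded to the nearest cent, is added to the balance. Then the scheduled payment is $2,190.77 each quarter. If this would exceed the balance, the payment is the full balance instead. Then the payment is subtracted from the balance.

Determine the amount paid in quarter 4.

Quarter 1: opening $6,481.17; interest $58.33 → $6,539.50; payment $2,190.77; balance $4,348.73
Quarter 2: opening $4,348.73; interest $39.14 → $4,387.87; payment $2,190.77; balance $2,197.10
Quarter 3: opening $2,197.10; interest $19.77 → $2,216.87; payment $2,190.77; balance $26.10
Quarter 4: opening $26.10; interest $0.23 → $26.33; payment $26.33; balance $0.00

$26.33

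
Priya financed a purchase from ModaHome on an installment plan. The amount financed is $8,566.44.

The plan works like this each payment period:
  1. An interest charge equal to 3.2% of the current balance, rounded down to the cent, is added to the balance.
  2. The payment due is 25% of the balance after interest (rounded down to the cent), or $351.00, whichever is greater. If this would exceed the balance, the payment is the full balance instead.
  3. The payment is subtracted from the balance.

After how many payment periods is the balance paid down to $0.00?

12

Payment period 1: opening $8,566.44; interest $274.12 → $8,840.56; payment $2,210.14; balance $6,630.42
Payment period 2: opening $6,630.42; interest $212.17 → $6,842.59; payment $1,710.64; balance $5,131.95
Payment period 3: opening $5,131.95; interest $164.22 → $5,296.17; payment $1,324.04; balance $3,972.13
Payment period 4: opening $3,972.13; interest $127.10 → $4,099.23; payment $1,024.80; balance $3,074.43
Payment period 5: opening $3,074.43; interest $98.38 → $3,172.81; payment $793.20; balance $2,379.61
Payment period 6: opening $2,379.61; interest $76.14 → $2,455.75; payment $613.93; balance $1,841.82
Payment period 7: opening $1,841.82; interest $58.93 → $1,900.75; payment $475.18; balance $1,425.57
Payment period 8: opening $1,425.57; interest $45.61 → $1,471.18; payment $367.79; balance $1,103.39
Payment period 9: opening $1,103.39; interest $35.30 → $1,138.69; payment $351.00; balance $787.69
Payment period 10: opening $787.69; interest $25.20 → $812.89; payment $351.00; balance $461.89
Payment period 11: opening $461.89; interest $14.78 → $476.67; payment $351.00; balance $125.67
Payment period 12: opening $125.67; interest $4.02 → $129.69; payment $129.69; balance $0.00
Balance reaches $0.00 in payment period 12.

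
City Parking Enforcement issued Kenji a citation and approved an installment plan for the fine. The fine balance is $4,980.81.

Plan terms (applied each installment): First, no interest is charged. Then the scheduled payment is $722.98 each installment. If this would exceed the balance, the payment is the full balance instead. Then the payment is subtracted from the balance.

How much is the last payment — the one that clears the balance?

$642.93

Installment 1: opening $4,980.81; payment $722.98; balance $4,257.83
Installment 2: opening $4,257.83; payment $722.98; balance $3,534.85
Installment 3: opening $3,534.85; payment $722.98; balance $2,811.87
Installment 4: opening $2,811.87; payment $722.98; balance $2,088.89
Installment 5: opening $2,088.89; payment $722.98; balance $1,365.91
Installment 6: opening $1,365.91; payment $722.98; balance $642.93
Installment 7: opening $642.93; payment $642.93; balance $0.00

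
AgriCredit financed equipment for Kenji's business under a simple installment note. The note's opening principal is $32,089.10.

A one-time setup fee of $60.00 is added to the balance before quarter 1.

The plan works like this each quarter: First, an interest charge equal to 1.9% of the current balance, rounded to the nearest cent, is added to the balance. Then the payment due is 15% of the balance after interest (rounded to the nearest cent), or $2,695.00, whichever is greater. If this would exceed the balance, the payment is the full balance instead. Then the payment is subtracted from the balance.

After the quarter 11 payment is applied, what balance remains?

$588.24

Quarter 1: opening $32,149.10; interest $610.83 → $32,759.93; payment $4,913.99; balance $27,845.94
Quarter 2: opening $27,845.94; interest $529.07 → $28,375.01; payment $4,256.25; balance $24,118.76
Quarter 3: opening $24,118.76; interest $458.26 → $24,577.02; payment $3,686.55; balance $20,890.47
Quarter 4: opening $20,890.47; interest $396.92 → $21,287.39; payment $3,193.11; balance $18,094.28
Quarter 5: opening $18,094.28; interest $343.79 → $18,438.07; payment $2,765.71; balance $15,672.36
Quarter 6: opening $15,672.36; interest $297.77 → $15,970.13; payment $2,695.00; balance $13,275.13
Quarter 7: opening $13,275.13; interest $252.23 → $13,527.36; payment $2,695.00; balance $10,832.36
Quarter 8: opening $10,832.36; interest $205.81 → $11,038.17; payment $2,695.00; balance $8,343.17
Quarter 9: opening $8,343.17; interest $158.52 → $8,501.69; payment $2,695.00; balance $5,806.69
Quarter 10: opening $5,806.69; interest $110.33 → $5,917.02; payment $2,695.00; balance $3,222.02
Quarter 11: opening $3,222.02; interest $61.22 → $3,283.24; payment $2,695.00; balance $588.24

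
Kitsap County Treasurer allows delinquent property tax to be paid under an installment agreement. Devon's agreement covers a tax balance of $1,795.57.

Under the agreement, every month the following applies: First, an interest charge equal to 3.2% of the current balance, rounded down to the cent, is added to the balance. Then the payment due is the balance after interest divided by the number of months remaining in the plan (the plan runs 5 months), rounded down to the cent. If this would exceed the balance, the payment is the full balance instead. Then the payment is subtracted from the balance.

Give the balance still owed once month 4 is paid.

Month 1: $1,795.57 +$57.45 interest = $1,853.02; pay $370.60 → $1,482.42
Month 2: $1,482.42 +$47.43 interest = $1,529.85; pay $382.46 → $1,147.39
Month 3: $1,147.39 +$36.71 interest = $1,184.10; pay $394.70 → $789.40
Month 4: $789.40 +$25.26 interest = $814.66; pay $407.33 → $407.33

$407.33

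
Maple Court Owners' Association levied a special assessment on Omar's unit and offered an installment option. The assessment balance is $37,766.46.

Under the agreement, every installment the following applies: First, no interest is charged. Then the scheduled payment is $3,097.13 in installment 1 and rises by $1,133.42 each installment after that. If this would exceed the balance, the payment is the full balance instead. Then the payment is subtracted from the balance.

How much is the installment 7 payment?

Installment 1: $37,766.46 − $3,097.13 → $34,669.33
Installment 2: $34,669.33 − $4,230.55 → $30,438.78
Installment 3: $30,438.78 − $5,363.97 → $25,074.81
Installment 4: $25,074.81 − $6,497.39 → $18,577.42
Installment 5: $18,577.42 − $7,630.81 → $10,946.61
Installment 6: $10,946.61 − $8,764.23 → $2,182.38
Installment 7: $2,182.38 − $2,182.38 → $0.00

$2,182.38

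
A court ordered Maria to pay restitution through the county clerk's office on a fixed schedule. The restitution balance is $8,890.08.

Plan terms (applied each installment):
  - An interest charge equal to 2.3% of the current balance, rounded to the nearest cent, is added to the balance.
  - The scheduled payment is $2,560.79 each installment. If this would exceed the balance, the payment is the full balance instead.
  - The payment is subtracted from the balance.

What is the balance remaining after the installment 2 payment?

$4,123.25

Installment 1: opening $8,890.08; interest $204.47 → $9,094.55; payment $2,560.79; balance $6,533.76
Installment 2: opening $6,533.76; interest $150.28 → $6,684.04; payment $2,560.79; balance $4,123.25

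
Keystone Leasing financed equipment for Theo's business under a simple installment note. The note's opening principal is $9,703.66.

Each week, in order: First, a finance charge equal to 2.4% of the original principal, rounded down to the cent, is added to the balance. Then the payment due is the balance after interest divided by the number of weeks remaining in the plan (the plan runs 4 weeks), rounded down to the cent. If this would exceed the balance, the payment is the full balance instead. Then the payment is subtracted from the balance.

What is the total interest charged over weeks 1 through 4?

# | Opening | Interest | Payment | End bal
1 | $9,703.66 | $232.88 | $2,484.13 | $7,452.41
2 | $7,452.41 | $232.88 | $2,561.76 | $5,123.53
3 | $5,123.53 | $232.88 | $2,678.20 | $2,678.21
4 | $2,678.21 | $232.88 | $2,911.09 | $0.00
Total interest: $232.88 + $232.88 + $232.88 + $232.88 = $931.52

$931.52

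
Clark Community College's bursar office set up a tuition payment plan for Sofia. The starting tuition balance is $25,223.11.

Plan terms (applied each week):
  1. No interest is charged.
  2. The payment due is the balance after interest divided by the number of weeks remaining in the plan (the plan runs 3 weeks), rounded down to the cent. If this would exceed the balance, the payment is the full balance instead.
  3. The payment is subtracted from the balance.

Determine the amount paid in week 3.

$8,407.71

Week 1: opening $25,223.11; payment $8,407.70; balance $16,815.41
Week 2: opening $16,815.41; payment $8,407.70; balance $8,407.71
Week 3: opening $8,407.71; payment $8,407.71; balance $0.00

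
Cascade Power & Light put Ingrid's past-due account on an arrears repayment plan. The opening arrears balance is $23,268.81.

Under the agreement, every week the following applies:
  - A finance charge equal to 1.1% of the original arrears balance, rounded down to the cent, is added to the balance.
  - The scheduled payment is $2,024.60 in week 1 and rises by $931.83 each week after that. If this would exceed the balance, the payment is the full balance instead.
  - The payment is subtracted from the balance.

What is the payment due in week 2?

Week 1: $23,268.81 +$255.95 interest = $23,524.76; pay $2,024.60 → $21,500.16
Week 2: $21,500.16 +$255.95 interest = $21,756.11; pay $2,956.43 → $18,799.68

$2,956.43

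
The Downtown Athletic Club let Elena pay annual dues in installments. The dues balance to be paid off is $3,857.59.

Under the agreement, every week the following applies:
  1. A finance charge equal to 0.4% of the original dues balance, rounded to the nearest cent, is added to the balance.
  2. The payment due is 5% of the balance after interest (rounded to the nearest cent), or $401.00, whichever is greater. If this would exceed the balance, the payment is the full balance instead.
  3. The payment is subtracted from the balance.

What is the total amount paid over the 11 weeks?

$4,027.32

Week 1: opening $3,857.59; interest $15.43 → $3,873.02; payment $401.00; balance $3,472.02
Week 2: opening $3,472.02; interest $15.43 → $3,487.45; payment $401.00; balance $3,086.45
Week 3: opening $3,086.45; interest $15.43 → $3,101.88; payment $401.00; balance $2,700.88
Week 4: opening $2,700.88; interest $15.43 → $2,716.31; payment $401.00; balance $2,315.31
Week 5: opening $2,315.31; interest $15.43 → $2,330.74; payment $401.00; balance $1,929.74
Week 6: opening $1,929.74; interest $15.43 → $1,945.17; payment $401.00; balance $1,544.17
Week 7: opening $1,544.17; interest $15.43 → $1,559.60; payment $401.00; balance $1,158.60
Week 8: opening $1,158.60; interest $15.43 → $1,174.03; payment $401.00; balance $773.03
Week 9: opening $773.03; interest $15.43 → $788.46; payment $401.00; balance $387.46
Week 10: opening $387.46; interest $15.43 → $402.89; payment $401.00; balance $1.89
Week 11: opening $1.89; interest $15.43 → $17.32; payment $17.32; balance $0.00
Total paid: $4,027.32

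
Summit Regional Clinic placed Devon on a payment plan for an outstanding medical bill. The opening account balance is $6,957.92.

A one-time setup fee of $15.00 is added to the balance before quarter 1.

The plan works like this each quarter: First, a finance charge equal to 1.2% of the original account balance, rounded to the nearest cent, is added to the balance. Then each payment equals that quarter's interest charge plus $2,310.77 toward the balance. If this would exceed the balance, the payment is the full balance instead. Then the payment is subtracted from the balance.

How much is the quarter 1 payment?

$2,394.27

# | Opening | Interest | Payment | End bal
1 | $6,972.92 | $83.50 | $2,394.27 | $4,662.15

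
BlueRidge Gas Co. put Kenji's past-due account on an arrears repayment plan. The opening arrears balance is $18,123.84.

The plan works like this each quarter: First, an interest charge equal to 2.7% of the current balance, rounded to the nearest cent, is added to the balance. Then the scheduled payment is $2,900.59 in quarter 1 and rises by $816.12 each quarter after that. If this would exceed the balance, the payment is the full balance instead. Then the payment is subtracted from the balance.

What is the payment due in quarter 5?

$3,179.27

Quarter 1: opening $18,123.84; interest $489.34 → $18,613.18; payment $2,900.59; balance $15,712.59
Quarter 2: opening $15,712.59; interest $424.24 → $16,136.83; payment $3,716.71; balance $12,420.12
Quarter 3: opening $12,420.12; interest $335.34 → $12,755.46; payment $4,532.83; balance $8,222.63
Quarter 4: opening $8,222.63; interest $222.01 → $8,444.64; payment $5,348.95; balance $3,095.69
Quarter 5: opening $3,095.69; interest $83.58 → $3,179.27; payment $3,179.27; balance $0.00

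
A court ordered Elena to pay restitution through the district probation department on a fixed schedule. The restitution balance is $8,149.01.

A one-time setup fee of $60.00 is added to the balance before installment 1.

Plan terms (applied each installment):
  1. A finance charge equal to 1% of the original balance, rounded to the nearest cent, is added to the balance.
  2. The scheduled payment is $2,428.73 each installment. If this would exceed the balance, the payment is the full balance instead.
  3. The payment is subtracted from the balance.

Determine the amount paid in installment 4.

$1,248.78

Installment 1: opening $8,209.01; interest $81.49 → $8,290.50; payment $2,428.73; balance $5,861.77
Installment 2: opening $5,861.77; interest $81.49 → $5,943.26; payment $2,428.73; balance $3,514.53
Installment 3: opening $3,514.53; interest $81.49 → $3,596.02; payment $2,428.73; balance $1,167.29
Installment 4: opening $1,167.29; interest $81.49 → $1,248.78; payment $1,248.78; balance $0.00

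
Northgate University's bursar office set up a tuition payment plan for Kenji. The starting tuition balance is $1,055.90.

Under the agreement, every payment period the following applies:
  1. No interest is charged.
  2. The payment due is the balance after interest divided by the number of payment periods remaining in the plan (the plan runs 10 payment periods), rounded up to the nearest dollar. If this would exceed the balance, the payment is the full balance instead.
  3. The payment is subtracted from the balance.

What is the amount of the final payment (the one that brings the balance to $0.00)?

$104.90

# | Opening | Payment | End bal
1 | $1,055.90 | $106.00 | $949.90
2 | $949.90 | $106.00 | $843.90
3 | $843.90 | $106.00 | $737.90
4 | $737.90 | $106.00 | $631.90
5 | $631.90 | $106.00 | $525.90
6 | $525.90 | $106.00 | $419.90
7 | $419.90 | $105.00 | $314.90
8 | $314.90 | $105.00 | $209.90
9 | $209.90 | $105.00 | $104.90
10 | $104.90 | $104.90 | $0.00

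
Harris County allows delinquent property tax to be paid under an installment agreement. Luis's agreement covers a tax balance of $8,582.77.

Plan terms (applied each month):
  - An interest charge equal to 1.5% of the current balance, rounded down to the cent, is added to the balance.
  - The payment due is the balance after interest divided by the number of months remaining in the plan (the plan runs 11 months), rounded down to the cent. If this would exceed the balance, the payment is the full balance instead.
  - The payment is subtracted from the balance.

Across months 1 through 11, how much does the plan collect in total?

Month 1: $8,582.77 +$128.74 interest = $8,711.51; pay $791.95 → $7,919.56
Month 2: $7,919.56 +$118.79 interest = $8,038.35; pay $803.83 → $7,234.52
Month 3: $7,234.52 +$108.51 interest = $7,343.03; pay $815.89 → $6,527.14
Month 4: $6,527.14 +$97.90 interest = $6,625.04; pay $828.13 → $5,796.91
Month 5: $5,796.91 +$86.95 interest = $5,883.86; pay $840.55 → $5,043.31
Month 6: $5,043.31 +$75.64 interest = $5,118.95; pay $853.15 → $4,265.80
Month 7: $4,265.80 +$63.98 interest = $4,329.78; pay $865.95 → $3,463.83
Month 8: $3,463.83 +$51.95 interest = $3,515.78; pay $878.94 → $2,636.84
Month 9: $2,636.84 +$39.55 interest = $2,676.39; pay $892.13 → $1,784.26
Month 10: $1,784.26 +$26.76 interest = $1,811.02; pay $905.51 → $905.51
Month 11: $905.51 +$13.58 interest = $919.09; pay $919.09 → $0.00
Total paid: $9,395.12

$9,395.12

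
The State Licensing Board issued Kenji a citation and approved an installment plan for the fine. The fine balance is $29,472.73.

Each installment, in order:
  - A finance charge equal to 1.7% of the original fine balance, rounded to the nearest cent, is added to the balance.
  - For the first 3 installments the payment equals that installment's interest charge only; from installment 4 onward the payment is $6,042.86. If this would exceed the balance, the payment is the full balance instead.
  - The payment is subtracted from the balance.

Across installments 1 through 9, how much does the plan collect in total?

Installment 1: opening $29,472.73; interest $501.04 → $29,973.77; payment $501.04; balance $29,472.73
Installment 2: opening $29,472.73; interest $501.04 → $29,973.77; payment $501.04; balance $29,472.73
Installment 3: opening $29,472.73; interest $501.04 → $29,973.77; payment $501.04; balance $29,472.73
Installment 4: opening $29,472.73; interest $501.04 → $29,973.77; payment $6,042.86; balance $23,930.91
Installment 5: opening $23,930.91; interest $501.04 → $24,431.95; payment $6,042.86; balance $18,389.09
Installment 6: opening $18,389.09; interest $501.04 → $18,890.13; payment $6,042.86; balance $12,847.27
Installment 7: opening $12,847.27; interest $501.04 → $13,348.31; payment $6,042.86; balance $7,305.45
Installment 8: opening $7,305.45; interest $501.04 → $7,806.49; payment $6,042.86; balance $1,763.63
Installment 9: opening $1,763.63; interest $501.04 → $2,264.67; payment $2,264.67; balance $0.00
Total paid: $33,982.09

$33,982.09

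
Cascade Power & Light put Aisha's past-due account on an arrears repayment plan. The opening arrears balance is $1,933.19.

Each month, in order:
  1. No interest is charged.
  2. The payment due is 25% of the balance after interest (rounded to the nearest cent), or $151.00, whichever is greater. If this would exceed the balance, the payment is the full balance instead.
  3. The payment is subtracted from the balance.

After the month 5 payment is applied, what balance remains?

Month 1: $1,933.19 − $483.30 → $1,449.89
Month 2: $1,449.89 − $362.47 → $1,087.42
Month 3: $1,087.42 − $271.86 → $815.56
Month 4: $815.56 − $203.89 → $611.67
Month 5: $611.67 − $152.92 → $458.75

$458.75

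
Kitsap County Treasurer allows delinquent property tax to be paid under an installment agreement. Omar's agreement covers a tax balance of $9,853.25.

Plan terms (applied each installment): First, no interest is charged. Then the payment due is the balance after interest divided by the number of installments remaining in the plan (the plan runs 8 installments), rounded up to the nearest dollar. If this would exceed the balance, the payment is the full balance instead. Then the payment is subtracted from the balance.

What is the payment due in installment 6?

$1,232.00

# | Opening | Payment | End bal
1 | $9,853.25 | $1,232.00 | $8,621.25
2 | $8,621.25 | $1,232.00 | $7,389.25
3 | $7,389.25 | $1,232.00 | $6,157.25
4 | $6,157.25 | $1,232.00 | $4,925.25
5 | $4,925.25 | $1,232.00 | $3,693.25
6 | $3,693.25 | $1,232.00 | $2,461.25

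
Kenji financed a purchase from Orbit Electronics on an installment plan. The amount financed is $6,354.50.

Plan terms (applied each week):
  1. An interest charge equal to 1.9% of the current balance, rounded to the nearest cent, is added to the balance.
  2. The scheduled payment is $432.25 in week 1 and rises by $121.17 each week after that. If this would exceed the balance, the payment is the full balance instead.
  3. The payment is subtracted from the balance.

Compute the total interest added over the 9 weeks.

Week 1: $6,354.50 +$120.74 interest = $6,475.24; pay $432.25 → $6,042.99
Week 2: $6,042.99 +$114.82 interest = $6,157.81; pay $553.42 → $5,604.39
Week 3: $5,604.39 +$106.48 interest = $5,710.87; pay $674.59 → $5,036.28
Week 4: $5,036.28 +$95.69 interest = $5,131.97; pay $795.76 → $4,336.21
Week 5: $4,336.21 +$82.39 interest = $4,418.60; pay $916.93 → $3,501.67
Week 6: $3,501.67 +$66.53 interest = $3,568.20; pay $1,038.10 → $2,530.10
Week 7: $2,530.10 +$48.07 interest = $2,578.17; pay $1,159.27 → $1,418.90
Week 8: $1,418.90 +$26.96 interest = $1,445.86; pay $1,280.44 → $165.42
Week 9: $165.42 +$3.14 interest = $168.56; pay $168.56 → $0.00
Total interest: $120.74 + $114.82 + $106.48 + $95.69 + $82.39 + $66.53 + $48.07 + $26.96 + $3.14 = $664.82

$664.82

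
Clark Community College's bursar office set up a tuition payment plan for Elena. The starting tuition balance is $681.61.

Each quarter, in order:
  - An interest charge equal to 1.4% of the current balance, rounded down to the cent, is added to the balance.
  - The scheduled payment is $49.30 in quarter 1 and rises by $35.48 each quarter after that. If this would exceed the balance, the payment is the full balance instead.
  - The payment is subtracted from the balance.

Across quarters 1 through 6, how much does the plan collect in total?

$720.30

Quarter 1: opening $681.61; interest $9.54 → $691.15; payment $49.30; balance $641.85
Quarter 2: opening $641.85; interest $8.98 → $650.83; payment $84.78; balance $566.05
Quarter 3: opening $566.05; interest $7.92 → $573.97; payment $120.26; balance $453.71
Quarter 4: opening $453.71; interest $6.35 → $460.06; payment $155.74; balance $304.32
Quarter 5: opening $304.32; interest $4.26 → $308.58; payment $191.22; balance $117.36
Quarter 6: opening $117.36; interest $1.64 → $119.00; payment $119.00; balance $0.00
Total paid: $720.30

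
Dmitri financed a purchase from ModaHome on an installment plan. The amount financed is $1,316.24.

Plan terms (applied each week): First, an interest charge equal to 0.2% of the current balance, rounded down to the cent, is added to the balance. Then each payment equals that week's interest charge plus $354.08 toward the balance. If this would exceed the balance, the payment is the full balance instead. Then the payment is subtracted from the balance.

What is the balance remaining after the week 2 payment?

Week 1: $1,316.24 +$2.63 interest = $1,318.87; pay $356.71 → $962.16
Week 2: $962.16 +$1.92 interest = $964.08; pay $356.00 → $608.08

$608.08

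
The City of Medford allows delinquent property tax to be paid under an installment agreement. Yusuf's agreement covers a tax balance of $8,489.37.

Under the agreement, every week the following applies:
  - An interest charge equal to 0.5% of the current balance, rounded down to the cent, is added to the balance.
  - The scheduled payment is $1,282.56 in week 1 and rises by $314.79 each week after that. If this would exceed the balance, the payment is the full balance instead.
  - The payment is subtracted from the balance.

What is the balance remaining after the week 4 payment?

$1,596.53

# | Opening | Interest | Payment | End bal
1 | $8,489.37 | $42.44 | $1,282.56 | $7,249.25
2 | $7,249.25 | $36.24 | $1,597.35 | $5,688.14
3 | $5,688.14 | $28.44 | $1,912.14 | $3,804.44
4 | $3,804.44 | $19.02 | $2,226.93 | $1,596.53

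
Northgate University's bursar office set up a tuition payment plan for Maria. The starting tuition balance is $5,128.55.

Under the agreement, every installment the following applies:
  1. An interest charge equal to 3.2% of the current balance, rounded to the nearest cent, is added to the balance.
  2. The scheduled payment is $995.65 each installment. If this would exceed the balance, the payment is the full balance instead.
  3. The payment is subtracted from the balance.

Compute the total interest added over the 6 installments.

$568.09

Installment 1: $5,128.55 +$164.11 interest = $5,292.66; pay $995.65 → $4,297.01
Installment 2: $4,297.01 +$137.50 interest = $4,434.51; pay $995.65 → $3,438.86
Installment 3: $3,438.86 +$110.04 interest = $3,548.90; pay $995.65 → $2,553.25
Installment 4: $2,553.25 +$81.70 interest = $2,634.95; pay $995.65 → $1,639.30
Installment 5: $1,639.30 +$52.46 interest = $1,691.76; pay $995.65 → $696.11
Installment 6: $696.11 +$22.28 interest = $718.39; pay $718.39 → $0.00
Total interest: $164.11 + $137.50 + $110.04 + $81.70 + $52.46 + $22.28 = $568.09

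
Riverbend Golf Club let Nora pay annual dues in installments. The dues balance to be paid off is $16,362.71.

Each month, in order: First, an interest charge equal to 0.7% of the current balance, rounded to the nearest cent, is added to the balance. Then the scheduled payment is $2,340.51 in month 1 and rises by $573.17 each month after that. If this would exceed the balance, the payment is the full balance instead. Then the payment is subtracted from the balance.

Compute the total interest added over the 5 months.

$375.52

Month 1: $16,362.71 +$114.54 interest = $16,477.25; pay $2,340.51 → $14,136.74
Month 2: $14,136.74 +$98.96 interest = $14,235.70; pay $2,913.68 → $11,322.02
Month 3: $11,322.02 +$79.25 interest = $11,401.27; pay $3,486.85 → $7,914.42
Month 4: $7,914.42 +$55.40 interest = $7,969.82; pay $4,060.02 → $3,909.80
Month 5: $3,909.80 +$27.37 interest = $3,937.17; pay $3,937.17 → $0.00
Total interest: $114.54 + $98.96 + $79.25 + $55.40 + $27.37 = $375.52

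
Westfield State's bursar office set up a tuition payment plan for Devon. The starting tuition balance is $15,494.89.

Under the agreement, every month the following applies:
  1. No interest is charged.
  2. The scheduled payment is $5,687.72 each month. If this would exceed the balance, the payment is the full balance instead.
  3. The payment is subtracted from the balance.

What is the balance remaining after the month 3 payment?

Month 1: $15,494.89 − $5,687.72 → $9,807.17
Month 2: $9,807.17 − $5,687.72 → $4,119.45
Month 3: $4,119.45 − $4,119.45 → $0.00

$0.00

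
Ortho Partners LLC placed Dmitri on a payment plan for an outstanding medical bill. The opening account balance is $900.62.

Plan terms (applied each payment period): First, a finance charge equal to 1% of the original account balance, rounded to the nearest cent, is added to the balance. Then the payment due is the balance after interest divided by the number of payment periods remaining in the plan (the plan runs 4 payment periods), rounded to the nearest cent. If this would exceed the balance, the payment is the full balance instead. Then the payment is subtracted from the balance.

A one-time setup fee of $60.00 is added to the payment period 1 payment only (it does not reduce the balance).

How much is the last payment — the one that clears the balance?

# | Opening | Interest | Payment | Fee | End bal
1 | $900.62 | $9.01 | $227.41 | $60.00 | $682.22
2 | $682.22 | $9.01 | $230.41 | — | $460.82
3 | $460.82 | $9.01 | $234.92 | — | $234.91
4 | $234.91 | $9.01 | $243.92 | — | $0.00

$243.92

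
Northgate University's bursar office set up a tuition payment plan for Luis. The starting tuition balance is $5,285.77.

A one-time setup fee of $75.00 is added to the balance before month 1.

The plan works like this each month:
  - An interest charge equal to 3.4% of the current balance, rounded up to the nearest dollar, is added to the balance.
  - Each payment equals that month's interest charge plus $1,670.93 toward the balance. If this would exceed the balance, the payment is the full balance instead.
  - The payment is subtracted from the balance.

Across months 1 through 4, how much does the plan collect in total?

Month 1: $5,360.77 +$183.00 interest = $5,543.77; pay $1,853.93 → $3,689.84
Month 2: $3,689.84 +$126.00 interest = $3,815.84; pay $1,796.93 → $2,018.91
Month 3: $2,018.91 +$69.00 interest = $2,087.91; pay $1,739.93 → $347.98
Month 4: $347.98 +$12.00 interest = $359.98; pay $359.98 → $0.00
Total paid: $5,750.77

$5,750.77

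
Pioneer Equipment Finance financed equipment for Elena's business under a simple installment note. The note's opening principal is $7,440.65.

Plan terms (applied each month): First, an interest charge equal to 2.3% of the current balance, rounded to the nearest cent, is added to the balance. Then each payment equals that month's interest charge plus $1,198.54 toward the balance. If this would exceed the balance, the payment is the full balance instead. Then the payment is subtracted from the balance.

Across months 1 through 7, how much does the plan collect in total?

$8,059.70

Month 1: opening $7,440.65; interest $171.13 → $7,611.78; payment $1,369.67; balance $6,242.11
Month 2: opening $6,242.11; interest $143.57 → $6,385.68; payment $1,342.11; balance $5,043.57
Month 3: opening $5,043.57; interest $116.00 → $5,159.57; payment $1,314.54; balance $3,845.03
Month 4: opening $3,845.03; interest $88.44 → $3,933.47; payment $1,286.98; balance $2,646.49
Month 5: opening $2,646.49; interest $60.87 → $2,707.36; payment $1,259.41; balance $1,447.95
Month 6: opening $1,447.95; interest $33.30 → $1,481.25; payment $1,231.84; balance $249.41
Month 7: opening $249.41; interest $5.74 → $255.15; payment $255.15; balance $0.00
Total paid: $8,059.70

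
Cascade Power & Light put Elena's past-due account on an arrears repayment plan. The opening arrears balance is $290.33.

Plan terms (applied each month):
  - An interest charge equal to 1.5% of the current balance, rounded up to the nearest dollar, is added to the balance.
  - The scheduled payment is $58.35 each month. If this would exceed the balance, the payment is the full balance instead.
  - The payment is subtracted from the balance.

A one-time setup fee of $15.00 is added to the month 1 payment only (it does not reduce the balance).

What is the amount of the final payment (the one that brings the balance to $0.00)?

$15.58

# | Opening | Interest | Payment | Fee | End bal
1 | $290.33 | $5.00 | $58.35 | $15.00 | $236.98
2 | $236.98 | $4.00 | $58.35 | — | $182.63
3 | $182.63 | $3.00 | $58.35 | — | $127.28
4 | $127.28 | $2.00 | $58.35 | — | $70.93
5 | $70.93 | $2.00 | $58.35 | — | $14.58
6 | $14.58 | $1.00 | $15.58 | — | $0.00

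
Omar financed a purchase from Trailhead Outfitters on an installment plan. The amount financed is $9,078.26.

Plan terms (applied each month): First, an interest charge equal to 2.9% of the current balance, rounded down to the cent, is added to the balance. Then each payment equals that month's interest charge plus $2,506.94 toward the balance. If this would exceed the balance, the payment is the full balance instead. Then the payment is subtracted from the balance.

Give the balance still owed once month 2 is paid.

# | Opening | Interest | Payment | End bal
1 | $9,078.26 | $263.26 | $2,770.20 | $6,571.32
2 | $6,571.32 | $190.56 | $2,697.50 | $4,064.38

$4,064.38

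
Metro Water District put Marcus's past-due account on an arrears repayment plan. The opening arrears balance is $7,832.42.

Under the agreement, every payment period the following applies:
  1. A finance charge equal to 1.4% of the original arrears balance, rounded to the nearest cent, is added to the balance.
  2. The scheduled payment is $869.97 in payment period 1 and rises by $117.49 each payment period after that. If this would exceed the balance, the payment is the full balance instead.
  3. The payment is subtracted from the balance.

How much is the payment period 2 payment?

Payment period 1: opening $7,832.42; interest $109.65 → $7,942.07; payment $869.97; balance $7,072.10
Payment period 2: opening $7,072.10; interest $109.65 → $7,181.75; payment $987.46; balance $6,194.29

$987.46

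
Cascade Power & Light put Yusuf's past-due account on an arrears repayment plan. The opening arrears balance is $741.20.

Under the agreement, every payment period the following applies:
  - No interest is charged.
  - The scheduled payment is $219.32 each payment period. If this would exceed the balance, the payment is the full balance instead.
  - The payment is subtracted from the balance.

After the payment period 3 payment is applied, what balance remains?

Payment period 1: $741.20 − $219.32 → $521.88
Payment period 2: $521.88 − $219.32 → $302.56
Payment period 3: $302.56 − $219.32 → $83.24

$83.24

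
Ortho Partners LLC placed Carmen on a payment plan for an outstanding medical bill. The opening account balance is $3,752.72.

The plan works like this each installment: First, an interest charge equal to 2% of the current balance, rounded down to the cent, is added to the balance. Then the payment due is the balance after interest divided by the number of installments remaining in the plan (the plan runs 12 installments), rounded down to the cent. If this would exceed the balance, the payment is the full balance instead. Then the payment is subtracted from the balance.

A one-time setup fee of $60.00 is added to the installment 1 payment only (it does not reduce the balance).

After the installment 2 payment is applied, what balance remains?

Installment 1: opening $3,752.72; interest $75.05 → $3,827.77; payment $318.98 (+ $60.00 fee); balance $3,508.79
Installment 2: opening $3,508.79; interest $70.17 → $3,578.96; payment $325.36; balance $3,253.60

$3,253.60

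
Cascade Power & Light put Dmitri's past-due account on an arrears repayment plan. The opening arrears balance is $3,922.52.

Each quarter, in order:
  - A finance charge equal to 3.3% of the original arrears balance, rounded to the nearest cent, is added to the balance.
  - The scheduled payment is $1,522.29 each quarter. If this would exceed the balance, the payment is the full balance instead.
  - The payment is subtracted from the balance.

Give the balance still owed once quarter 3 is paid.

$0.00

# | Opening | Interest | Payment | End bal
1 | $3,922.52 | $129.44 | $1,522.29 | $2,529.67
2 | $2,529.67 | $129.44 | $1,522.29 | $1,136.82
3 | $1,136.82 | $129.44 | $1,266.26 | $0.00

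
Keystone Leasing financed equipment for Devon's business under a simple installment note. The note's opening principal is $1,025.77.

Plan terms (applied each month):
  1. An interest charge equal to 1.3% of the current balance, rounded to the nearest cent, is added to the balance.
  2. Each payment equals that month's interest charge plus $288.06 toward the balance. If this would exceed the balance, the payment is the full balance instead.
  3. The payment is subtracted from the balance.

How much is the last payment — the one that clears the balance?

$163.69

# | Opening | Interest | Payment | End bal
1 | $1,025.77 | $13.34 | $301.40 | $737.71
2 | $737.71 | $9.59 | $297.65 | $449.65
3 | $449.65 | $5.85 | $293.91 | $161.59
4 | $161.59 | $2.10 | $163.69 | $0.00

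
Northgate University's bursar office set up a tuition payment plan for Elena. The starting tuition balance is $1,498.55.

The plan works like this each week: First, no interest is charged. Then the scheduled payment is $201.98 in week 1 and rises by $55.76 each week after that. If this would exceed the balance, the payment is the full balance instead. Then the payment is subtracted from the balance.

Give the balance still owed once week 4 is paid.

Week 1: opening $1,498.55; payment $201.98; balance $1,296.57
Week 2: opening $1,296.57; payment $257.74; balance $1,038.83
Week 3: opening $1,038.83; payment $313.50; balance $725.33
Week 4: opening $725.33; payment $369.26; balance $356.07

$356.07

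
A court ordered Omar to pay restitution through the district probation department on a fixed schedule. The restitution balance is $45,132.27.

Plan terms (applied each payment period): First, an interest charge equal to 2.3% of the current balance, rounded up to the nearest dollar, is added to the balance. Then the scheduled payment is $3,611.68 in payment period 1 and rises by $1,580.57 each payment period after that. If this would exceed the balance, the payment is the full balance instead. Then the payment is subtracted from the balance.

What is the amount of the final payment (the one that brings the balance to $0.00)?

$4,429.64

Payment period 1: opening $45,132.27; interest $1,039.00 → $46,171.27; payment $3,611.68; balance $42,559.59
Payment period 2: opening $42,559.59; interest $979.00 → $43,538.59; payment $5,192.25; balance $38,346.34
Payment period 3: opening $38,346.34; interest $882.00 → $39,228.34; payment $6,772.82; balance $32,455.52
Payment period 4: opening $32,455.52; interest $747.00 → $33,202.52; payment $8,353.39; balance $24,849.13
Payment period 5: opening $24,849.13; interest $572.00 → $25,421.13; payment $9,933.96; balance $15,487.17
Payment period 6: opening $15,487.17; interest $357.00 → $15,844.17; payment $11,514.53; balance $4,329.64
Payment period 7: opening $4,329.64; interest $100.00 → $4,429.64; payment $4,429.64; balance $0.00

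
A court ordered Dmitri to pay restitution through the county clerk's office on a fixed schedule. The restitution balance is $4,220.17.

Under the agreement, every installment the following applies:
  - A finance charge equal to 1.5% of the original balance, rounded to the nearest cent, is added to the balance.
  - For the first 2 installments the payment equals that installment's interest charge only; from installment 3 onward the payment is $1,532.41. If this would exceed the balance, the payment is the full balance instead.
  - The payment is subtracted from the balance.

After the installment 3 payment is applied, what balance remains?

$2,751.06

Installment 1: $4,220.17 +$63.30 interest = $4,283.47; pay $63.30 → $4,220.17
Installment 2: $4,220.17 +$63.30 interest = $4,283.47; pay $63.30 → $4,220.17
Installment 3: $4,220.17 +$63.30 interest = $4,283.47; pay $1,532.41 → $2,751.06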